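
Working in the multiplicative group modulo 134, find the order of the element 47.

33

Since 47 ∈ (Z/134Z)^×, its order divides φ(134) = φ(2)·φ(67) = 1·66 = 66 = 2 · 3 · 11.
Divisors of 66: 1, 2, 3, 6, 11, 22, 33, 66.
Test each divisor d:
47^1 ≡ 47 (mod 134)
47^2 ≡ 65 (mod 134)
47^3 ≡ 107 (mod 134)
47^6 ≡ 59 (mod 134)
47^11 ≡ 37 (mod 134)
47^22 ≡ 29 (mod 134)
47^33 ≡ 1 (mod 134) ✓
The smallest such exponent is 33, so the order of 47 is 33.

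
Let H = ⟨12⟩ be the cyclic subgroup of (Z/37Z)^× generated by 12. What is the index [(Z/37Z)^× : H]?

4

Since 12 ∈ (Z/37Z)^×, its order divides φ(37) = 37 − 1 = 36 = 2^2 · 3^2.
Divisors of 36: 1, 2, 3, 4, 6, 9, 12, 18, 36.
Test each divisor d:
12^1 ≡ 12
12^2 ≡ 33
12^3 ≡ 26
12^4 ≡ 16
12^6 ≡ 10
12^9 ≡ 1
So ord_37(12) = 9, hence |⟨12⟩| = 9.
The index is φ(37) / ord(12) = 36 / 9 = 4.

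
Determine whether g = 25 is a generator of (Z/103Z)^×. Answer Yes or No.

No

φ(103) = 103 − 1 = 102 = 2 · 3 · 17.
25 is a primitive root mod 103 iff 25^(φ(103)/q) ≢ 1 for every prime q | φ(103), i.e. q ∈ {2, 3, 17}.
25^51 ≡ 1 (mod 103)  [q = 2: ≡ 1 ✗]
25^34 ≡ 46 (mod 103)  [q = 3: ≢ 1 ✓]
25^6 ≡ 34 (mod 103)  [q = 17: ≢ 1 ✓]
25^51 ≡ 1 shows ord(25) | 51, strictly less than φ(103); not a primitive root.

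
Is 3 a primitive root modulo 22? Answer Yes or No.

No

φ(22) = φ(2)·φ(11) = 1·10 = 10 = 2 · 5.
Test 3^(10/q) mod 22 for each prime factor q of 10:
3^5 ≡ 1 (mod 22)  [q = 2: ≡ 1 ✗]
3^2 ≡ 9 (mod 22)  [q = 5: ≢ 1 ✓]
Since 3^5 ≡ 1, the order of 3 divides 5 < 10, so 3 is not a primitive root.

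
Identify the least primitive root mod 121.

2

φ(121) = φ(11^2) = 11·(11−1) = 110 = 2 · 5 · 11.
g is a primitive root iff g^(110/q) ≢ 1 (mod 121) for each prime q ∈ {2, 5, 11}.
g = 2: 2^55 ≡ 120; 2^22 ≡ 81; 2^10 ≡ 56 — none is 1, so 2 is a primitive root.
The smallest primitive root modulo 121 is 2.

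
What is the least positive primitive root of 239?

7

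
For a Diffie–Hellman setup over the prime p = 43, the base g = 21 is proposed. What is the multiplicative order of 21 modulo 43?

7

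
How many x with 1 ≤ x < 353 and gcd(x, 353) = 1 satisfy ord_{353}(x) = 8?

φ(353) = 353 − 1 = 352 = 2^5 · 11.
Since (Z/353Z)^× is cyclic of order 352, the number of elements of order d is φ(d) when d | 352 and 0 otherwise.
8 = 2^3 divides 352, and φ(8) = 4.

4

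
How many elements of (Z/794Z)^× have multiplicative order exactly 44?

φ(794) = φ(2)·φ(397) = 1·396 = 396 = 2^2 · 3^2 · 11.
In a cyclic group of order 396, there are φ(d) elements of order d for each divisor d of 396, and zero for non-divisors.
44 = 2^2 · 11 divides 396, and φ(44) = 20.

20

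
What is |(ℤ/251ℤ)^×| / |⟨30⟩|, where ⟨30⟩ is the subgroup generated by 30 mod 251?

By Lagrange's theorem, ord_251(30) divides φ(251) = 251 − 1 = 250 = 2 · 5^3.
Divisors of 250: 1, 2, 5, 10, 25, 50, 125, 250.
Check 30^d mod 251 for each divisor in increasing order:
30^1 ≡ 30
30^2 ≡ 147
30^5 ≡ 188
30^10 ≡ 204
30^25 ≡ 138
30^50 ≡ 219
30^125 ≡ 250
30^250 ≡ 1
The order of 30 is 250, so the subgroup it generates has 250 elements.
[(Z/251Z)^× : ⟨30⟩] = 250/250 = 1.

1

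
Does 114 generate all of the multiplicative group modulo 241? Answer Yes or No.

φ(241) = 241 − 1 = 240 = 2^4 · 3 · 5.
Test 114^(240/q) mod 241 for each prime factor q of 240:
114^120 ≡ 240 (mod 241)  [q = 2: ≢ 1 ✓]
114^80 ≡ 15 (mod 241)  [q = 3: ≢ 1 ✓]
114^48 ≡ 87 (mod 241)  [q = 5: ≢ 1 ✓]
All checks pass, so 114 has order 240 and is a primitive root modulo 241.

Yes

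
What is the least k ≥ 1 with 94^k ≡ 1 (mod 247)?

6

The order of 94 must divide φ(247) = φ(13·19) = (13−1)·(19−1) = 12·18 = 216 = 2^3 · 3^3.
Divisors of 216: 1, 2, 3, 4, 6, 8, 9, 12, 18, 24, 27, 36, 54, 72, 108, 216.
Check 94^d mod 247 for each divisor in increasing order:
94^1 ≡ 94 (mod 247)
94^2 ≡ 191 (mod 247)
94^3 ≡ 170 (mod 247)
94^4 ≡ 172 (mod 247)
94^6 ≡ 1 (mod 247) ✓
Therefore the multiplicative order of 94 modulo 247 is 6.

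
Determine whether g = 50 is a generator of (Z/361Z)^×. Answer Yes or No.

φ(361) = φ(19^2) = 19·(19−1) = 342 = 2 · 3^2 · 19.
50 is a primitive root mod 361 iff 50^(φ(361)/q) ≢ 1 for every prime q | φ(361), i.e. q ∈ {2, 3, 19}.
50^171 ≡ 360 (mod 361)  [q = 2: ≢ 1 ✓]
50^114 ≡ 1 (mod 361)  [q = 3: ≡ 1 ✗]
50^18 ≡ 153 (mod 361)  [q = 19: ≢ 1 ✓]
50^114 ≡ 1 shows ord(50) | 114, strictly less than φ(361); not a primitive root.

No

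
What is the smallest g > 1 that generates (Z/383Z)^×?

5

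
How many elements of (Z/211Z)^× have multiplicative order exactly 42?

φ(211) = 211 − 1 = 210 = 2 · 3 · 5 · 7.
(Z/211Z)^× is cyclic (|G| = 210); a cyclic group of order m has exactly φ(d) elements of each order d | m, and none otherwise.
42 = 2 · 3 · 7 divides 210, and φ(42) = 12.

12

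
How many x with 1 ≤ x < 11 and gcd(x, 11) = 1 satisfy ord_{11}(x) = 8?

φ(11) = 11 − 1 = 10 = 2 · 5.
(Z/11Z)^× is cyclic (|G| = 10); a cyclic group of order m has exactly φ(d) elements of each order d | m, and none otherwise.
Here 10 is not a multiple of 8, so there are no elements of order 8.

0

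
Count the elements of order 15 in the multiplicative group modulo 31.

8

φ(31) = 31 − 1 = 30 = 2 · 3 · 5.
In a cyclic group of order 30, there are φ(d) elements of order d for each divisor d of 30, and zero for non-divisors.
15 = 3 · 5 divides 30, and φ(15) = 8.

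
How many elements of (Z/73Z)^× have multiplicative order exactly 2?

1

φ(73) = 73 − 1 = 72 = 2^3 · 3^2.
Since (Z/73Z)^× is cyclic of order 72, the number of elements of order d is φ(d) when d | 72 and 0 otherwise.
2 | 72, and φ(2) = 2 − 1 = 1.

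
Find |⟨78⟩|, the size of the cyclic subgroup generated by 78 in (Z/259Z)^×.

Since 78 ∈ (Z/259Z)^×, its order divides φ(259) = φ(7·37) = (7−1)·(37−1) = 6·36 = 216 = 2^3 · 3^3.
Divisors of 216: 1, 2, 3, 4, 6, 8, 9, 12, 18, 24, 27, 36, 54, 72, 108, 216.
Check 78^d mod 259 for each divisor in increasing order:
78^1 ≡ 78 (mod 259)
78^2 ≡ 127 (mod 259)
78^3 ≡ 64 (mod 259)
78^4 ≡ 71 (mod 259)
78^6 ≡ 211 (mod 259)
78^8 ≡ 120 (mod 259)
78^9 ≡ 36 (mod 259)
78^12 ≡ 232 (mod 259)
78^18 ≡ 1 (mod 259) ✓
Therefore the multiplicative order of 78 modulo 259 is 18.

18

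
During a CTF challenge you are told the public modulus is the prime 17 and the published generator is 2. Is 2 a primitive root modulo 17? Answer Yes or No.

No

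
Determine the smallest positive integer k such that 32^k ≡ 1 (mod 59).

58

Since 32 ∈ (Z/59Z)^×, its order divides φ(59) = 59 − 1 = 58 = 2 · 29.
Divisors of 58: 1, 2, 29, 58.
Check 32^d mod 59 for each divisor in increasing order:
32^1 ≡ 32
32^2 ≡ 21
32^29 ≡ 58
32^58 ≡ 1
Therefore the multiplicative order of 32 modulo 59 is 58.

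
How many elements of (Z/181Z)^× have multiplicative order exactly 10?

4

φ(181) = 181 − 1 = 180 = 2^2 · 3^2 · 5.
(Z/181Z)^× is cyclic (|G| = 180); a cyclic group of order m has exactly φ(d) elements of each order d | m, and none otherwise.
10 = 2 · 5 divides 180, and φ(10) = 4.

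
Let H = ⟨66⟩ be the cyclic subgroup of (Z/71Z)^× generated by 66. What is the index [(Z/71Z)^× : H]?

7

The order of 66 must divide φ(71) = 71 − 1 = 70 = 2 · 5 · 7.
Divisors of 70: 1, 2, 5, 7, 10, 14, 35, 70.
Compute 66^d (mod 71) for the divisors d until we hit 1:
66^1 ≡ 66
66^2 ≡ 25
66^5 ≡ 70
66^7 ≡ 46
66^10 ≡ 1
Thus |⟨66⟩| = ord(66) = 10.
Index = |(Z/71Z)^×| / |⟨66⟩| = 70 / 10 = 7.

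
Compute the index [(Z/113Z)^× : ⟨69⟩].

ord(69) | φ(113) = 113 − 1 = 112 = 2^4 · 7.
Divisors of 112: 1, 2, 4, 7, 8, 14, 16, 28, 56, 112.
Check 69^d mod 113 for each divisor in increasing order:
69^1 ≡ 69 (mod 113)
69^2 ≡ 15 (mod 113)
69^4 ≡ 112 (mod 113)
69^7 ≡ 95 (mod 113)
69^8 ≡ 1 (mod 113) ✓
So ord_113(69) = 8, hence |⟨69⟩| = 8.
Index = |(Z/113Z)^×| / |⟨69⟩| = 112 / 8 = 14.

14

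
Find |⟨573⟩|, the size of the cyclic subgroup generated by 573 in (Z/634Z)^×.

79

Since 573 ∈ (Z/634Z)^×, its order divides φ(634) = φ(2)·φ(317) = 1·316 = 316 = 2^2 · 79.
Divisors of 316: 1, 2, 4, 79, 158, 316.
Check 573^d mod 634 for each divisor in increasing order:
573^1 ≡ 573
573^2 ≡ 551
573^4 ≡ 549
573^79 ≡ 1
Hence ord(573) = 79.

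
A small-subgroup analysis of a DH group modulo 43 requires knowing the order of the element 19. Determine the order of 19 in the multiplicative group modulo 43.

The order of 19 must divide φ(43) = 43 − 1 = 42 = 2 · 3 · 7.
Divisors of 42: 1, 2, 3, 6, 7, 14, 21, 42.
Evaluate successive powers at the divisors of 42:
19^1 ≡ 19
19^2 ≡ 17
19^3 ≡ 22
19^6 ≡ 11
19^7 ≡ 37
19^14 ≡ 36
19^21 ≡ 42
19^42 ≡ 1
Hence ord(19) = 42.

42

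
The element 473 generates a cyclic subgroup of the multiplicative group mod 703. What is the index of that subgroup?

18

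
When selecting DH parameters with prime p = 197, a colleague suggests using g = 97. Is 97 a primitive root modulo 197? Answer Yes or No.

φ(197) = 197 − 1 = 196 = 2^2 · 7^2.
It suffices to check that the order of 97 is not a proper divisor of 196: compute 97^(196/q) for q ∈ {2, 7}.
97^98 ≡ 1 (mod 197)  [q = 2: ≡ 1 ✗]
97^28 ≡ 114 (mod 197)  [q = 7: ≢ 1 ✓]
The check at q = 2 fails, so 97 generates a proper subgroup.

No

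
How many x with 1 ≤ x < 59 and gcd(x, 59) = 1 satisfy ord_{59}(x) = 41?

0

φ(59) = 59 − 1 = 58 = 2 · 29.
(Z/59Z)^× is cyclic (|G| = 58); a cyclic group of order m has exactly φ(d) elements of each order d | m, and none otherwise.
Since 41 ∤ 58, the count is 0.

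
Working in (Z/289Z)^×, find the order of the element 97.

By Lagrange's theorem, ord_289(97) divides φ(289) = φ(17^2) = 17·(17−1) = 272 = 2^4 · 17.
Divisors of 272: 1, 2, 4, 8, 16, 17, 34, 68, 136, 272.
Test each divisor d:
97^1 ≡ 97 (mod 289)
97^2 ≡ 161 (mod 289)
97^4 ≡ 200 (mod 289)
97^8 ≡ 118 (mod 289)
97^16 ≡ 52 (mod 289)
97^17 ≡ 131 (mod 289)
97^34 ≡ 110 (mod 289)
97^68 ≡ 251 (mod 289)
97^136 ≡ 288 (mod 289)
97^272 ≡ 1 (mod 289) ✓
The smallest such exponent is 272, so the order of 97 is 272.

272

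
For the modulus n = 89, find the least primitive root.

3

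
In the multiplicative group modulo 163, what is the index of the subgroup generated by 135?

ord(135) | φ(163) = 163 − 1 = 162 = 2 · 3^4.
Divisors of 162: 1, 2, 3, 6, 9, 18, 27, 54, 81, 162.
Compute 135^d (mod 163) for the divisors d until we hit 1:
135^1 ≡ 135 (mod 163)
135^2 ≡ 132 (mod 163)
135^3 ≡ 53 (mod 163)
135^6 ≡ 38 (mod 163)
135^9 ≡ 58 (mod 163)
135^18 ≡ 104 (mod 163)
135^27 ≡ 1 (mod 163) ✓
The order of 135 is 27, so the subgroup it generates has 27 elements.
Index = |(Z/163Z)^×| / |⟨135⟩| = 162 / 27 = 6.

6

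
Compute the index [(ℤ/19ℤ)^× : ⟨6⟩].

Since 6 ∈ (Z/19Z)^×, its order divides φ(19) = 19 − 1 = 18 = 2 · 3^2.
Divisors of 18: 1, 2, 3, 6, 9, 18.
Check 6^d mod 19 for each divisor in increasing order:
6^1 ≡ 6 (mod 19)
6^2 ≡ 17 (mod 19)
6^3 ≡ 7 (mod 19)
6^6 ≡ 11 (mod 19)
6^9 ≡ 1 (mod 19) ✓
The order of 6 is 9, so the subgroup it generates has 9 elements.
The index is φ(19) / ord(6) = 18 / 9 = 2.

2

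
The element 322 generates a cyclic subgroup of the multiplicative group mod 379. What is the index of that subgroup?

Since 322 ∈ (Z/379Z)^×, its order divides φ(379) = 379 − 1 = 378 = 2 · 3^3 · 7.
Divisors of 378: 1, 2, 3, 6, 7, 9, 14, 18, 21, 27, 42, 54, 63, 126, 189, 378.
Compute 322^d (mod 379) for the divisors d until we hit 1:
322^1 ≡ 322
322^2 ≡ 217
322^3 ≡ 138
322^6 ≡ 94
322^7 ≡ 327
322^9 ≡ 86
322^14 ≡ 51
322^18 ≡ 195
322^21 ≡ 1
The order of 322 is 21, so the subgroup it generates has 21 elements.
Index = |(Z/379Z)^×| / |⟨322⟩| = 378 / 21 = 18.

18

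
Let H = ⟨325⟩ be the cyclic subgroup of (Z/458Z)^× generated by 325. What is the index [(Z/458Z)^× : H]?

1

By Lagrange's theorem, ord_458(325) divides φ(458) = φ(2)·φ(229) = 1·228 = 228 = 2^2 · 3 · 19.
Divisors of 228: 1, 2, 3, 4, 6, 12, 19, 38, 57, 76, 114, 228.
Test each divisor d:
325^1 ≡ 325 (mod 458)
325^2 ≡ 285 (mod 458)
325^3 ≡ 109 (mod 458)
325^4 ≡ 159 (mod 458)
325^6 ≡ 431 (mod 458)
325^12 ≡ 271 (mod 458)
325^19 ≡ 369 (mod 458)
325^38 ≡ 135 (mod 458)
325^57 ≡ 351 (mod 458)
325^76 ≡ 363 (mod 458)
325^114 ≡ 457 (mod 458)
325^228 ≡ 1 (mod 458) ✓
So ord_458(325) = 228, hence |⟨325⟩| = 228.
The index is φ(458) / ord(325) = 228 / 228 = 1.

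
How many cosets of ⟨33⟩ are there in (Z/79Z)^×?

The order of 33 must divide φ(79) = 79 − 1 = 78 = 2 · 3 · 13.
Divisors of 78: 1, 2, 3, 6, 13, 26, 39, 78.
Evaluate successive powers at the divisors of 78:
33^1 ≡ 33
33^2 ≡ 62
33^3 ≡ 71
33^6 ≡ 64
33^13 ≡ 78
33^26 ≡ 1
The order of 33 is 26, so the subgroup it generates has 26 elements.
Index = |(Z/79Z)^×| / |⟨33⟩| = 78 / 26 = 3.

3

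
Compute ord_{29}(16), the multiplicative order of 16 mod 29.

7

The order of 16 must divide φ(29) = 29 − 1 = 28 = 2^2 · 7.
Divisors of 28: 1, 2, 4, 7, 14, 28.
Compute 16^d (mod 29) for the divisors d until we hit 1:
16^1 ≡ 16
16^2 ≡ 24
16^4 ≡ 25
16^7 ≡ 1
So ord_29(16) = 7.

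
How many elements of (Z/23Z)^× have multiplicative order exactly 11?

10

φ(23) = 23 − 1 = 22 = 2 · 11.
(Z/23Z)^× is cyclic (|G| = 22); a cyclic group of order m has exactly φ(d) elements of each order d | m, and none otherwise.
11 | 22, and φ(11) = 11 − 1 = 10.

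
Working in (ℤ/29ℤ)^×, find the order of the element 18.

28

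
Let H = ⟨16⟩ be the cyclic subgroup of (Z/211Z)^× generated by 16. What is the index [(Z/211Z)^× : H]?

By Lagrange's theorem, ord_211(16) divides φ(211) = 211 − 1 = 210 = 2 · 3 · 5 · 7.
Divisors of 210: 1, 2, 3, 5, 6, 7, 10, 14, 15, 21, 30, 35, 42, 70, 105, 210.
Test each divisor d:
16^1 ≡ 16
16^2 ≡ 45
16^3 ≡ 87
16^5 ≡ 117
16^6 ≡ 184
16^7 ≡ 201
16^10 ≡ 185
16^14 ≡ 100
16^15 ≡ 123
16^21 ≡ 55
16^30 ≡ 148
16^35 ≡ 14
16^42 ≡ 71
16^70 ≡ 196
16^105 ≡ 1
The order of 16 is 105, so the subgroup it generates has 105 elements.
[(Z/211Z)^× : ⟨16⟩] = 210/105 = 2.

2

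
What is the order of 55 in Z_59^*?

58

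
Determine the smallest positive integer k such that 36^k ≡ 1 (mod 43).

3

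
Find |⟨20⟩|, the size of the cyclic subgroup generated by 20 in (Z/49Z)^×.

14

By Lagrange's theorem, ord_49(20) divides φ(49) = φ(7^2) = 7·(7−1) = 42 = 2 · 3 · 7.
Divisors of 42: 1, 2, 3, 6, 7, 14, 21, 42.
Evaluate successive powers at the divisors of 42:
20^1 ≡ 20
20^2 ≡ 8
20^3 ≡ 13
20^6 ≡ 22
20^7 ≡ 48
20^14 ≡ 1
Therefore the multiplicative order of 20 modulo 49 is 14.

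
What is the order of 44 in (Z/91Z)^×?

12

The order of 44 must divide φ(91) = φ(7·13) = (7−1)·(13−1) = 6·12 = 72 = 2^3 · 3^2.
Divisors of 72: 1, 2, 3, 4, 6, 8, 9, 12, 18, 24, 36, 72.
Test each divisor d:
44^1 ≡ 44
44^2 ≡ 25
44^3 ≡ 8
44^4 ≡ 79
44^6 ≡ 64
44^8 ≡ 53
44^9 ≡ 57
44^12 ≡ 1
So ord_91(44) = 12.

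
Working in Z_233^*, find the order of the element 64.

29

ord(64) | φ(233) = 233 − 1 = 232 = 2^3 · 29.
Divisors of 232: 1, 2, 4, 8, 29, 58, 116, 232.
Test each divisor d:
64^1 ≡ 64
64^2 ≡ 135
64^4 ≡ 51
64^8 ≡ 38
64^29 ≡ 1
Therefore the multiplicative order of 64 modulo 233 is 29.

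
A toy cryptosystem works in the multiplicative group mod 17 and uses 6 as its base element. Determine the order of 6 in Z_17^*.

Since 6 ∈ (Z/17Z)^×, its order divides φ(17) = 17 − 1 = 16 = 2^4.
Divisors of 16: 1, 2, 4, 8, 16.
Compute 6^d (mod 17) for the divisors d until we hit 1:
6^1 ≡ 6 (mod 17)
6^2 ≡ 2 (mod 17)
6^4 ≡ 4 (mod 17)
6^8 ≡ 16 (mod 17)
6^16 ≡ 1 (mod 17) ✓
Hence ord(6) = 16.

16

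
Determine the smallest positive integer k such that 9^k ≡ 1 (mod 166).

41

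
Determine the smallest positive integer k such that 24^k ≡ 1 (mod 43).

The order of 24 must divide φ(43) = 43 − 1 = 42 = 2 · 3 · 7.
Divisors of 42: 1, 2, 3, 6, 7, 14, 21, 42.
Compute 24^d (mod 43) for the divisors d until we hit 1:
24^1 ≡ 24 (mod 43)
24^2 ≡ 17 (mod 43)
24^3 ≡ 21 (mod 43)
24^6 ≡ 11 (mod 43)
24^7 ≡ 6 (mod 43)
24^14 ≡ 36 (mod 43)
24^21 ≡ 1 (mod 43) ✓
So ord_43(24) = 21.

21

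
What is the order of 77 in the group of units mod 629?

72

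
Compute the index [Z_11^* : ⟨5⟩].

2

The order of 5 must divide φ(11) = 11 − 1 = 10 = 2 · 5.
Divisors of 10: 1, 2, 5, 10.
Test each divisor d:
5^1 ≡ 5 (mod 11)
5^2 ≡ 3 (mod 11)
5^5 ≡ 1 (mod 11) ✓
So ord_11(5) = 5, hence |⟨5⟩| = 5.
[(Z/11Z)^× : ⟨5⟩] = 10/5 = 2.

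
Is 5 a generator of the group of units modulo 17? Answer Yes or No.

φ(17) = 17 − 1 = 16 = 2^4.
Test 5^(16/q) mod 17 for each prime factor q of 16:
5^8 ≡ 16 (mod 17)  [q = 2: ≢ 1 ✓]
None equal 1, so ord_17(5) = 16: 5 is a primitive root.

Yes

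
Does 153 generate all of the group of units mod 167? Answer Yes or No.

φ(167) = 167 − 1 = 166 = 2 · 83.
It suffices to check that the order of 153 is not a proper divisor of 166: compute 153^(166/q) for q ∈ {2, 83}.
153^83 ≡ 166 (mod 167)  [q = 2: ≢ 1 ✓]
153^2 ≡ 29 (mod 167)  [q = 83: ≢ 1 ✓]
None equal 1, so ord_167(153) = 166: 153 is a primitive root.

Yes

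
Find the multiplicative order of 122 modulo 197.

The order of 122 must divide φ(197) = 197 − 1 = 196 = 2^2 · 7^2.
Divisors of 196: 1, 2, 4, 7, 14, 28, 49, 98, 196.
Evaluate successive powers at the divisors of 196:
122^1 ≡ 122
122^2 ≡ 109
122^4 ≡ 61
122^7 ≡ 129
122^14 ≡ 93
122^28 ≡ 178
122^49 ≡ 183
122^98 ≡ 196
122^196 ≡ 1
So ord_197(122) = 196.

196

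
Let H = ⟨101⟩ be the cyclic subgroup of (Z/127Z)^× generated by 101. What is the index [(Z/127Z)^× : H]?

Since 101 ∈ (Z/127Z)^×, its order divides φ(127) = 127 − 1 = 126 = 2 · 3^2 · 7.
Divisors of 126: 1, 2, 3, 6, 7, 9, 14, 18, 21, 42, 63, 126.
Check 101^d mod 127 for each divisor in increasing order:
101^1 ≡ 101 (mod 127)
101^2 ≡ 41 (mod 127)
101^3 ≡ 77 (mod 127)
101^6 ≡ 87 (mod 127)
101^7 ≡ 24 (mod 127)
101^9 ≡ 95 (mod 127)
101^14 ≡ 68 (mod 127)
101^18 ≡ 8 (mod 127)
101^21 ≡ 108 (mod 127)
101^42 ≡ 107 (mod 127)
101^63 ≡ 126 (mod 127)
101^126 ≡ 1 (mod 127) ✓
Thus |⟨101⟩| = ord(101) = 126.
The index is φ(127) / ord(101) = 126 / 126 = 1.

1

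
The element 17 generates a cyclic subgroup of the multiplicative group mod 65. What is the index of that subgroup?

The order of 17 must divide φ(65) = φ(5·13) = (5−1)·(13−1) = 4·12 = 48 = 2^4 · 3.
Divisors of 48: 1, 2, 3, 4, 6, 8, 12, 16, 24, 48.
Evaluate successive powers at the divisors of 48:
17^1 ≡ 17
17^2 ≡ 29
17^3 ≡ 38
17^4 ≡ 61
17^6 ≡ 14
17^8 ≡ 16
17^12 ≡ 1
So ord_65(17) = 12, hence |⟨17⟩| = 12.
Index = |(Z/65Z)^×| / |⟨17⟩| = 48 / 12 = 4.

4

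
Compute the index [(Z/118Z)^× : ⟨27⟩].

By Lagrange's theorem, ord_118(27) divides φ(118) = φ(2)·φ(59) = 1·58 = 58 = 2 · 29.
Divisors of 58: 1, 2, 29, 58.
Compute 27^d (mod 118) for the divisors d until we hit 1:
27^1 ≡ 27 (mod 118)
27^2 ≡ 21 (mod 118)
27^29 ≡ 1 (mod 118) ✓
The order of 27 is 29, so the subgroup it generates has 29 elements.
Index = |(Z/118Z)^×| / |⟨27⟩| = 58 / 29 = 2.

2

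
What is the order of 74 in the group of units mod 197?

196

By Lagrange's theorem, ord_197(74) divides φ(197) = 197 − 1 = 196 = 2^2 · 7^2.
Divisors of 196: 1, 2, 4, 7, 14, 28, 49, 98, 196.
Test each divisor d:
74^1 ≡ 74 (mod 197)
74^2 ≡ 157 (mod 197)
74^4 ≡ 24 (mod 197)
74^7 ≡ 77 (mod 197)
74^14 ≡ 19 (mod 197)
74^28 ≡ 164 (mod 197)
74^49 ≡ 183 (mod 197)
74^98 ≡ 196 (mod 197)
74^196 ≡ 1 (mod 197) ✓
So ord_197(74) = 196.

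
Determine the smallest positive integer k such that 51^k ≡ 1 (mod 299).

22

Since 51 ∈ (Z/299Z)^×, its order divides φ(299) = φ(13·23) = (13−1)·(23−1) = 12·22 = 264 = 2^3 · 3 · 11.
Divisors of 264: 1, 2, 3, 4, 6, 8, 11, 12, 22, 24, 33, 44, 66, 88, 132, 264.
Check 51^d mod 299 for each divisor in increasing order:
51^1 ≡ 51
51^2 ≡ 209
51^3 ≡ 194
51^4 ≡ 27
51^6 ≡ 261
51^8 ≡ 131
51^11 ≡ 298
51^12 ≡ 248
51^22 ≡ 1
The smallest such exponent is 22, so the order of 51 is 22.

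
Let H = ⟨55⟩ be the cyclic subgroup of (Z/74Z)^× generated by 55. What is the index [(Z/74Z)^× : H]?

1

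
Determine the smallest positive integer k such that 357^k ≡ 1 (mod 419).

Since 357 ∈ (Z/419Z)^×, its order divides φ(419) = 419 − 1 = 418 = 2 · 11 · 19.
Divisors of 418: 1, 2, 11, 19, 22, 38, 209, 418.
Evaluate successive powers at the divisors of 418:
357^1 ≡ 357
357^2 ≡ 73
357^11 ≡ 90
357^19 ≡ 350
357^22 ≡ 139
357^38 ≡ 152
357^209 ≡ 418
357^418 ≡ 1
Therefore the multiplicative order of 357 modulo 419 is 418.

418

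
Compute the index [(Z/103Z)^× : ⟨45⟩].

1

The order of 45 must divide φ(103) = 103 − 1 = 102 = 2 · 3 · 17.
Divisors of 102: 1, 2, 3, 6, 17, 34, 51, 102.
Test each divisor d:
45^1 ≡ 45
45^2 ≡ 68
45^3 ≡ 73
45^6 ≡ 76
45^17 ≡ 57
45^34 ≡ 56
45^51 ≡ 102
45^102 ≡ 1
Thus |⟨45⟩| = ord(45) = 102.
Index = |(Z/103Z)^×| / |⟨45⟩| = 102 / 102 = 1.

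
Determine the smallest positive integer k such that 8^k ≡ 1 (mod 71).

35

By Lagrange's theorem, ord_71(8) divides φ(71) = 71 − 1 = 70 = 2 · 5 · 7.
Divisors of 70: 1, 2, 5, 7, 10, 14, 35, 70.
Check 8^d mod 71 for each divisor in increasing order:
8^1 ≡ 8 (mod 71)
8^2 ≡ 64 (mod 71)
8^5 ≡ 37 (mod 71)
8^7 ≡ 25 (mod 71)
8^10 ≡ 20 (mod 71)
8^14 ≡ 57 (mod 71)
8^35 ≡ 1 (mod 71) ✓
So ord_71(8) = 35.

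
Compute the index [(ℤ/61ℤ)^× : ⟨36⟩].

2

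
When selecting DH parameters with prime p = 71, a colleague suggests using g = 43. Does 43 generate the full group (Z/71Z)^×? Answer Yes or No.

φ(71) = 71 − 1 = 70 = 2 · 5 · 7.
Test 43^(70/q) mod 71 for each prime factor q of 70:
43^35 ≡ 1 (mod 71)  [q = 2: ≡ 1 ✗]
43^14 ≡ 57 (mod 71)  [q = 5: ≢ 1 ✓]
43^10 ≡ 30 (mod 71)  [q = 7: ≢ 1 ✓]
Since 43^35 ≡ 1, the order of 43 divides 35 < 70, so 43 is not a primitive root.

No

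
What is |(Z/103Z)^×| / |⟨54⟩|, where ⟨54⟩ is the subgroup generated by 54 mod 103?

1

Since 54 ∈ (Z/103Z)^×, its order divides φ(103) = 103 − 1 = 102 = 2 · 3 · 17.
Divisors of 102: 1, 2, 3, 6, 17, 34, 51, 102.
Check 54^d mod 103 for each divisor in increasing order:
54^1 ≡ 54 (mod 103)
54^2 ≡ 32 (mod 103)
54^3 ≡ 80 (mod 103)
54^6 ≡ 14 (mod 103)
54^17 ≡ 47 (mod 103)
54^34 ≡ 46 (mod 103)
54^51 ≡ 102 (mod 103)
54^102 ≡ 1 (mod 103) ✓
Thus |⟨54⟩| = ord(54) = 102.
Index = |(Z/103Z)^×| / |⟨54⟩| = 102 / 102 = 1.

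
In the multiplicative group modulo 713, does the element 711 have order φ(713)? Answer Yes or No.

No

713 = 23 · 31 is a product of two distinct odd primes, so (Z/713Z)^× ≅ (Z/23Z)^× × (Z/31Z)^× is not cyclic.
No primitive root modulo 713 exists; in particular 711 is not one.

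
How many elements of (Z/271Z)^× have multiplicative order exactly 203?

φ(271) = 271 − 1 = 270 = 2 · 3^3 · 5.
(Z/271Z)^× is cyclic (|G| = 270); a cyclic group of order m has exactly φ(d) elements of each order d | m, and none otherwise.
Here 270 is not a multiple of 203, so there are no elements of order 203.

0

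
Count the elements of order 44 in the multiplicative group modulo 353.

φ(353) = 353 − 1 = 352 = 2^5 · 11.
(Z/353Z)^× is cyclic (|G| = 352); a cyclic group of order m has exactly φ(d) elements of each order d | m, and none otherwise.
44 = 2^2 · 11 divides 352, and φ(44) = 20.

20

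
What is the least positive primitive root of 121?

2

φ(121) = φ(11^2) = 11·(11−1) = 110 = 2 · 5 · 11.
Test candidates g = 2, 3, … against the prime factors q ∈ {2, 5, 11} of φ(121): g is a generator iff g^(110/q) ≢ 1 for every such q.
g = 2: 2^55 ≡ 120; 2^22 ≡ 81; 2^10 ≡ 56 — none is 1, so 2 is a primitive root.
Hence the least primitive root of 121 is 2.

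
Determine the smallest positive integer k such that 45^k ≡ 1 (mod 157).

52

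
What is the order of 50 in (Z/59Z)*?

58

Since 50 ∈ (Z/59Z)^×, its order divides φ(59) = 59 − 1 = 58 = 2 · 29.
Divisors of 58: 1, 2, 29, 58.
Compute 50^d (mod 59) for the divisors d until we hit 1:
50^1 ≡ 50
50^2 ≡ 22
50^29 ≡ 58
50^58 ≡ 1
The smallest such exponent is 58, so the order of 50 is 58.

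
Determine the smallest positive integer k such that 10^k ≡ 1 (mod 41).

5

Since 10 ∈ (Z/41Z)^×, its order divides φ(41) = 41 − 1 = 40 = 2^3 · 5.
Divisors of 40: 1, 2, 4, 5, 8, 10, 20, 40.
Check 10^d mod 41 for each divisor in increasing order:
10^1 ≡ 10
10^2 ≡ 18
10^4 ≡ 37
10^5 ≡ 1
Hence ord(10) = 5.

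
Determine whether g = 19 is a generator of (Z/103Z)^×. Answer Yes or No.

No

φ(103) = 103 − 1 = 102 = 2 · 3 · 17.
19 is a primitive root mod 103 iff 19^(φ(103)/q) ≢ 1 for every prime q | φ(103), i.e. q ∈ {2, 3, 17}.
19^51 ≡ 1 (mod 103)  [q = 2: ≡ 1 ✗]
19^34 ≡ 46 (mod 103)  [q = 3: ≢ 1 ✓]
19^6 ≡ 13 (mod 103)  [q = 17: ≢ 1 ✓]
Since 19^51 ≡ 1, the order of 19 divides 51 < 102, so 19 is not a primitive root.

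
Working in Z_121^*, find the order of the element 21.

22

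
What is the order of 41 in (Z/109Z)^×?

ord(41) | φ(109) = 109 − 1 = 108 = 2^2 · 3^3.
Divisors of 108: 1, 2, 3, 4, 6, 9, 12, 18, 27, 36, 54, 108.
Test each divisor d:
41^1 ≡ 41 (mod 109)
41^2 ≡ 46 (mod 109)
41^3 ≡ 33 (mod 109)
41^4 ≡ 45 (mod 109)
41^6 ≡ 108 (mod 109)
41^9 ≡ 76 (mod 109)
41^12 ≡ 1 (mod 109) ✓
Therefore the multiplicative order of 41 modulo 109 is 12.

12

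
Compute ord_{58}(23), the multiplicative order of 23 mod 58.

By Lagrange's theorem, ord_58(23) divides φ(58) = φ(2)·φ(29) = 1·28 = 28 = 2^2 · 7.
Divisors of 28: 1, 2, 4, 7, 14, 28.
Test each divisor d:
23^1 ≡ 23
23^2 ≡ 7
23^4 ≡ 49
23^7 ≡ 1
So ord_58(23) = 7.

7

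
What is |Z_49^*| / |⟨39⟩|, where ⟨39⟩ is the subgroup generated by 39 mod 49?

The order of 39 must divide φ(49) = φ(7^2) = 7·(7−1) = 42 = 2 · 3 · 7.
Divisors of 42: 1, 2, 3, 6, 7, 14, 21, 42.
Test each divisor d:
39^1 ≡ 39 (mod 49)
39^2 ≡ 2 (mod 49)
39^3 ≡ 29 (mod 49)
39^6 ≡ 8 (mod 49)
39^7 ≡ 18 (mod 49)
39^14 ≡ 30 (mod 49)
39^21 ≡ 1 (mod 49) ✓
So ord_49(39) = 21, hence |⟨39⟩| = 21.
Index = |(Z/49Z)^×| / |⟨39⟩| = 42 / 21 = 2.

2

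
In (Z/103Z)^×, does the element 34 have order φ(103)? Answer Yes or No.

φ(103) = 103 − 1 = 102 = 2 · 3 · 17.
It suffices to check that the order of 34 is not a proper divisor of 102: compute 34^(102/q) for q ∈ {2, 3, 17}.
34^51 ≡ 1 (mod 103)  [q = 2: ≡ 1 ✗]
34^34 ≡ 1 (mod 103)  [q = 3: ≡ 1 ✗]
34^6 ≡ 13 (mod 103)  [q = 17: ≢ 1 ✓]
The check at q = 2 fails, so 34 generates a proper subgroup.

No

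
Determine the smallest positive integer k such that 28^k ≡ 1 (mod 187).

80

The order of 28 must divide φ(187) = φ(11·17) = (11−1)·(17−1) = 10·16 = 160 = 2^5 · 5.
Divisors of 160: 1, 2, 4, 5, 8, 10, 16, 20, 32, 40, 80, 160.
Test each divisor d:
28^1 ≡ 28 (mod 187)
28^2 ≡ 36 (mod 187)
28^4 ≡ 174 (mod 187)
28^5 ≡ 10 (mod 187)
28^8 ≡ 169 (mod 187)
28^10 ≡ 100 (mod 187)
28^16 ≡ 137 (mod 187)
28^20 ≡ 89 (mod 187)
28^32 ≡ 69 (mod 187)
28^40 ≡ 67 (mod 187)
28^80 ≡ 1 (mod 187) ✓
So ord_187(28) = 80.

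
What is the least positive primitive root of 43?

φ(43) = 43 − 1 = 42 = 2 · 3 · 7.
Test candidates g = 2, 3, … against the prime factors q ∈ {2, 3, 7} of φ(43): g is a generator iff g^(42/q) ≢ 1 for every such q.
g = 2: 2^21 ≡ 42; 2^14 ≡ 1 — hits 1, so not a primitive root.
g = 3: 3^21 ≡ 42; 3^14 ≡ 36; 3^6 ≡ 41 — none is 1, so 3 is a primitive root.
So 3 is the smallest generator of (Z/43Z)^×.

3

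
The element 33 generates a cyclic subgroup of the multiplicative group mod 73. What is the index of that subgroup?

The order of 33 must divide φ(73) = 73 − 1 = 72 = 2^3 · 3^2.
Divisors of 72: 1, 2, 3, 4, 6, 8, 9, 12, 18, 24, 36, 72.
Compute 33^d (mod 73) for the divisors d until we hit 1:
33^1 ≡ 33 (mod 73)
33^2 ≡ 67 (mod 73)
33^3 ≡ 21 (mod 73)
33^4 ≡ 36 (mod 73)
33^6 ≡ 3 (mod 73)
33^8 ≡ 55 (mod 73)
33^9 ≡ 63 (mod 73)
33^12 ≡ 9 (mod 73)
33^18 ≡ 27 (mod 73)
33^24 ≡ 8 (mod 73)
33^36 ≡ 72 (mod 73)
33^72 ≡ 1 (mod 73) ✓
So ord_73(33) = 72, hence |⟨33⟩| = 72.
The index is φ(73) / ord(33) = 72 / 72 = 1.

1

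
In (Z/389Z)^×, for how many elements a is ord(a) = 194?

96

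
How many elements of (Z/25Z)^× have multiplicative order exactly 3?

0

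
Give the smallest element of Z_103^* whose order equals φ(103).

5

φ(103) = 103 − 1 = 102 = 2 · 3 · 17.
Test candidates g = 2, 3, … against the prime factors q ∈ {2, 3, 17} of φ(103): g is a generator iff g^(102/q) ≢ 1 for every such q.
g = 2: 2^51 ≡ 1 — hits 1, so not a primitive root.
g = 3: 3^51 ≡ 102; 3^34 ≡ 1 — hits 1, so not a primitive root.
g = 4: 4^51 ≡ 1 — hits 1, so not a primitive root.
g = 5: 5^51 ≡ 102; 5^34 ≡ 56; 5^6 ≡ 72 — none is 1, so 5 is a primitive root.
The smallest primitive root modulo 103 is 5.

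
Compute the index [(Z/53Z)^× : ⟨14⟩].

1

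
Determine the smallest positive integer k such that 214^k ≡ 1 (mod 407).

60

The order of 214 must divide φ(407) = φ(11·37) = (11−1)·(37−1) = 10·36 = 360 = 2^3 · 3^2 · 5.
Divisors of 360: 1, 2, 3, 4, 5, 6, 8, 9, 10, 12, 15, 18, 20, 24, 30, 36, 40, 45, 60, 72, 90, 120, 180, 360.
Evaluate successive powers at the divisors of 360:
214^1 ≡ 214
214^2 ≡ 212
214^3 ≡ 191
214^4 ≡ 174
214^5 ≡ 199
214^6 ≡ 258
214^8 ≡ 158
214^9 ≡ 31
214^10 ≡ 122
214^12 ≡ 223
214^15 ≡ 265
214^18 ≡ 147
214^20 ≡ 232
214^24 ≡ 75
214^30 ≡ 221
214^36 ≡ 38
214^40 ≡ 100
214^45 ≡ 364
214^60 ≡ 1
Hence ord(214) = 60.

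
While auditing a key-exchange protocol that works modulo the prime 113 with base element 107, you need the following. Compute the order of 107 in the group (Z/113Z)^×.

112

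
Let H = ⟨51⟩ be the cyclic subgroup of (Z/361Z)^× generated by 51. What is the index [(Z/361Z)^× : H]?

1

The order of 51 must divide φ(361) = φ(19^2) = 19·(19−1) = 342 = 2 · 3^2 · 19.
Divisors of 342: 1, 2, 3, 6, 9, 18, 19, 38, 57, 114, 171, 342.
Evaluate successive powers at the divisors of 342:
51^1 ≡ 51
51^2 ≡ 74
51^3 ≡ 164
51^6 ≡ 182
51^9 ≡ 246
51^18 ≡ 229
51^19 ≡ 127
51^38 ≡ 245
51^57 ≡ 69
51^114 ≡ 68
51^171 ≡ 360
51^342 ≡ 1
So ord_361(51) = 342, hence |⟨51⟩| = 342.
The index is φ(361) / ord(51) = 342 / 342 = 1.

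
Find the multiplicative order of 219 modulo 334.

By Lagrange's theorem, ord_334(219) divides φ(334) = φ(2)·φ(167) = 1·166 = 166 = 2 · 83.
Divisors of 166: 1, 2, 83, 166.
Test each divisor d:
219^1 ≡ 219 (mod 334)
219^2 ≡ 199 (mod 334)
219^83 ≡ 333 (mod 334)
219^166 ≡ 1 (mod 334) ✓
The smallest such exponent is 166, so the order of 219 is 166.

166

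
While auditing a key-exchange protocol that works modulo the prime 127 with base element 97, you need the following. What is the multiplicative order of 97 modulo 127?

126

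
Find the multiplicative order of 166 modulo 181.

Since 166 ∈ (Z/181Z)^×, its order divides φ(181) = 181 − 1 = 180 = 2^2 · 3^2 · 5.
Divisors of 180: 1, 2, 3, 4, 5, 6, 9, 10, 12, 15, 18, 20, 30, 36, 45, 60, 90, 180.
Compute 166^d (mod 181) for the divisors d until we hit 1:
166^1 ≡ 166 (mod 181)
166^2 ≡ 44 (mod 181)
166^3 ≡ 64 (mod 181)
166^4 ≡ 126 (mod 181)
166^5 ≡ 101 (mod 181)
166^6 ≡ 114 (mod 181)
166^9 ≡ 56 (mod 181)
166^10 ≡ 65 (mod 181)
166^12 ≡ 145 (mod 181)
166^15 ≡ 49 (mod 181)
166^18 ≡ 59 (mod 181)
166^20 ≡ 62 (mod 181)
166^30 ≡ 48 (mod 181)
166^36 ≡ 42 (mod 181)
166^45 ≡ 180 (mod 181)
166^60 ≡ 132 (mod 181)
166^90 ≡ 1 (mod 181) ✓
The smallest such exponent is 90, so the order of 166 is 90.

90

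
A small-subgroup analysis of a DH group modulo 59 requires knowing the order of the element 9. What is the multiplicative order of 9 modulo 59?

29

Since 9 ∈ (Z/59Z)^×, its order divides φ(59) = 59 − 1 = 58 = 2 · 29.
Divisors of 58: 1, 2, 29, 58.
Evaluate successive powers at the divisors of 58:
9^1 ≡ 9 (mod 59)
9^2 ≡ 22 (mod 59)
9^29 ≡ 1 (mod 59) ✓
Hence ord(9) = 29.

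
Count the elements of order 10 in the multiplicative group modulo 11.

4

φ(11) = 11 − 1 = 10 = 2 · 5.
Since (Z/11Z)^× is cyclic of order 10, the number of elements of order d is φ(d) when d | 10 and 0 otherwise.
10 = 2 · 5 divides 10, and φ(10) = 4.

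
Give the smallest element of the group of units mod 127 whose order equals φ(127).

3

φ(127) = 127 − 1 = 126 = 2 · 3^2 · 7.
g is a primitive root iff g^(126/q) ≢ 1 (mod 127) for each prime q ∈ {2, 3, 7}.
g = 2: 2^63 ≡ 1 — hits 1, so not a primitive root.
g = 3: 3^63 ≡ 126; 3^42 ≡ 107; 3^18 ≡ 4 — none is 1, so 3 is a primitive root.
Hence the least primitive root of 127 is 3.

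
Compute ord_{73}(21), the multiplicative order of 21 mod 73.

24

By Lagrange's theorem, ord_73(21) divides φ(73) = 73 − 1 = 72 = 2^3 · 3^2.
Divisors of 72: 1, 2, 3, 4, 6, 8, 9, 12, 18, 24, 36, 72.
Compute 21^d (mod 73) for the divisors d until we hit 1:
21^1 ≡ 21 (mod 73)
21^2 ≡ 3 (mod 73)
21^3 ≡ 63 (mod 73)
21^4 ≡ 9 (mod 73)
21^6 ≡ 27 (mod 73)
21^8 ≡ 8 (mod 73)
21^9 ≡ 22 (mod 73)
21^12 ≡ 72 (mod 73)
21^18 ≡ 46 (mod 73)
21^24 ≡ 1 (mod 73) ✓
The smallest such exponent is 24, so the order of 21 is 24.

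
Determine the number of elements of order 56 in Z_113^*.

φ(113) = 113 − 1 = 112 = 2^4 · 7.
Since (Z/113Z)^× is cyclic of order 112, the number of elements of order d is φ(d) when d | 112 and 0 otherwise.
56 = 2^3 · 7 divides 112, and φ(56) = 24.

24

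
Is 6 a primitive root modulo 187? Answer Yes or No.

No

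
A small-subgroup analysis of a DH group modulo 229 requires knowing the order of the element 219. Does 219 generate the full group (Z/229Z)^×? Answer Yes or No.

Yes

φ(229) = 229 − 1 = 228 = 2^2 · 3 · 19.
An element g generates (Z/229Z)^× iff g^(228/q) ≢ 1 (mod 229) for each prime q ∈ {2, 3, 19}.
219^114 ≡ 228 (mod 229)  [q = 2: ≢ 1 ✓]
219^76 ≡ 94 (mod 229)  [q = 3: ≢ 1 ✓]
219^12 ≡ 17 (mod 229)  [q = 19: ≢ 1 ✓]
Every test exponent gives a nontrivial residue, hence 219 generates the full group.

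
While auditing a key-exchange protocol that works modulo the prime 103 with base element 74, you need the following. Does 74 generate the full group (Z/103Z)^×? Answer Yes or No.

Yes

φ(103) = 103 − 1 = 102 = 2 · 3 · 17.
An element g generates (Z/103Z)^× iff g^(102/q) ≢ 1 (mod 103) for each prime q ∈ {2, 3, 17}.
74^51 ≡ 102 (mod 103)  [q = 2: ≢ 1 ✓]
74^34 ≡ 46 (mod 103)  [q = 3: ≢ 1 ✓]
74^6 ≡ 72 (mod 103)  [q = 17: ≢ 1 ✓]
All checks pass, so 74 has order 102 and is a primitive root modulo 103.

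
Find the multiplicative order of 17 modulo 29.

4

Since 17 ∈ (Z/29Z)^×, its order divides φ(29) = 29 − 1 = 28 = 2^2 · 7.
Divisors of 28: 1, 2, 4, 7, 14, 28.
Test each divisor d:
17^1 ≡ 17 (mod 29)
17^2 ≡ 28 (mod 29)
17^4 ≡ 1 (mod 29) ✓
Hence ord(17) = 4.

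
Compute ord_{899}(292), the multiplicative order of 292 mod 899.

Since 292 ∈ (Z/899Z)^×, its order divides φ(899) = φ(29·31) = (29−1)·(31−1) = 28·30 = 840 = 2^3 · 3 · 5 · 7.
Divisors of 840: 1, 2, 3, 4, 5, 6, 7, 8, 10, 12, 14, 15, 20, 21, 24, 28, 30, 35, 40, 42, 56, 60, 70, 84, 105, 120, 140, 168, 210, 280, 420, 840.
Compute 292^d (mod 899) for the divisors d until we hit 1:
292^1 ≡ 292 (mod 899)
292^2 ≡ 758 (mod 899)
292^3 ≡ 182 (mod 899)
292^4 ≡ 103 (mod 899)
292^5 ≡ 409 (mod 899)
292^6 ≡ 760 (mod 899)
292^7 ≡ 766 (mod 899)
292^8 ≡ 720 (mod 899)
292^10 ≡ 67 (mod 899)
292^12 ≡ 442 (mod 899)
292^14 ≡ 608 (mod 899)
292^15 ≡ 433 (mod 899)
292^20 ≡ 893 (mod 899)
292^21 ≡ 46 (mod 899)
292^24 ≡ 281 (mod 899)
292^28 ≡ 175 (mod 899)
292^30 ≡ 497 (mod 899)
292^35 ≡ 99 (mod 899)
292^40 ≡ 36 (mod 899)
292^42 ≡ 318 (mod 899)
292^56 ≡ 59 (mod 899)
292^60 ≡ 683 (mod 899)
292^70 ≡ 811 (mod 899)
292^84 ≡ 436 (mod 899)
292^105 ≡ 278 (mod 899)
292^120 ≡ 807 (mod 899)
292^140 ≡ 552 (mod 899)
292^168 ≡ 407 (mod 899)
292^210 ≡ 869 (mod 899)
292^280 ≡ 842 (mod 899)
292^420 ≡ 1 (mod 899) ✓
So ord_899(292) = 420.

420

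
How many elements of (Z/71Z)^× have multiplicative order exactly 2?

1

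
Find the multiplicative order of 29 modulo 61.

12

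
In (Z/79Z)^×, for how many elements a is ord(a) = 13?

φ(79) = 79 − 1 = 78 = 2 · 3 · 13.
(Z/79Z)^× is cyclic (|G| = 78); a cyclic group of order m has exactly φ(d) elements of each order d | m, and none otherwise.
13 | 78, and φ(13) = 13 − 1 = 12.

12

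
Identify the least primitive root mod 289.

3

φ(289) = φ(17^2) = 17·(17−1) = 272 = 2^4 · 17.
g is a primitive root iff g^(272/q) ≢ 1 (mod 289) for each prime q ∈ {2, 17}.
g = 2: 2^136 ≡ 1 — hits 1, so not a primitive root.
g = 3: 3^136 ≡ 288; 3^16 ≡ 171 — none is 1, so 3 is a primitive root.
So 3 is the smallest generator of (Z/289Z)^×.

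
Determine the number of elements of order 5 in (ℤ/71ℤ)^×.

4

φ(71) = 71 − 1 = 70 = 2 · 5 · 7.
Since (Z/71Z)^× is cyclic of order 70, the number of elements of order d is φ(d) when d | 70 and 0 otherwise.
5 | 70, and φ(5) = 5 − 1 = 4.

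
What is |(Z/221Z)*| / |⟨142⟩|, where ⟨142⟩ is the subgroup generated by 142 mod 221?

The order of 142 must divide φ(221) = φ(13·17) = (13−1)·(17−1) = 12·16 = 192 = 2^6 · 3.
Divisors of 192: 1, 2, 3, 4, 6, 8, 12, 16, 24, 32, 48, 64, 96, 192.
Test each divisor d:
142^1 ≡ 142 (mod 221)
142^2 ≡ 53 (mod 221)
142^3 ≡ 12 (mod 221)
142^4 ≡ 157 (mod 221)
142^6 ≡ 144 (mod 221)
142^8 ≡ 118 (mod 221)
142^12 ≡ 183 (mod 221)
142^16 ≡ 1 (mod 221) ✓
The order of 142 is 16, so the subgroup it generates has 16 elements.
[(Z/221Z)^× : ⟨142⟩] = 192/16 = 12.

12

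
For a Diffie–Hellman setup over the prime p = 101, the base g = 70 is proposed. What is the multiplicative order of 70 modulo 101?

ord(70) | φ(101) = 101 − 1 = 100 = 2^2 · 5^2.
Divisors of 100: 1, 2, 4, 5, 10, 20, 25, 50, 100.
Check 70^d mod 101 for each divisor in increasing order:
70^1 ≡ 70
70^2 ≡ 52
70^4 ≡ 78
70^5 ≡ 6
70^10 ≡ 36
70^20 ≡ 84
70^25 ≡ 100
70^50 ≡ 1
Hence ord(70) = 50.

50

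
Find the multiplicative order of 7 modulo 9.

3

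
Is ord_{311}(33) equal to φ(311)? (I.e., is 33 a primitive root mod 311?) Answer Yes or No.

Yes

φ(311) = 311 − 1 = 310 = 2 · 5 · 31.
Test 33^(310/q) mod 311 for each prime factor q of 310:
33^155 ≡ 310 (mod 311)  [q = 2: ≢ 1 ✓]
33^62 ≡ 216 (mod 311)  [q = 5: ≢ 1 ✓]
33^10 ≡ 243 (mod 311)  [q = 31: ≢ 1 ✓]
Every test exponent gives a nontrivial residue, hence 33 generates the full group.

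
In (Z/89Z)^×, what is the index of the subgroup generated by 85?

4

ord(85) | φ(89) = 89 − 1 = 88 = 2^3 · 11.
Divisors of 88: 1, 2, 4, 8, 11, 22, 44, 88.
Compute 85^d (mod 89) for the divisors d until we hit 1:
85^1 ≡ 85 (mod 89)
85^2 ≡ 16 (mod 89)
85^4 ≡ 78 (mod 89)
85^8 ≡ 32 (mod 89)
85^11 ≡ 88 (mod 89)
85^22 ≡ 1 (mod 89) ✓
The order of 85 is 22, so the subgroup it generates has 22 elements.
Index = |(Z/89Z)^×| / |⟨85⟩| = 88 / 22 = 4.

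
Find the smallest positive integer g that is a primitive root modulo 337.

10

φ(337) = 337 − 1 = 336 = 2^4 · 3 · 7.
Test candidates g = 2, 3, … against the prime factors q ∈ {2, 3, 7} of φ(337): g is a generator iff g^(336/q) ≢ 1 for every such q.
g = 2: 2^168 ≡ 1 — hits 1, so not a primitive root.
g = 3: 3^168 ≡ 1 — hits 1, so not a primitive root.
g = 4: 4^168 ≡ 1 — hits 1, so not a primitive root.
g = 5: 5^168 ≡ 336; 5^112 ≡ 1 — hits 1, so not a primitive root.
g = 6: 6^168 ≡ 1 — hits 1, so not a primitive root.
g = 7: 7^168 ≡ 1 — hits 1, so not a primitive root.
g = 8: 8^168 ≡ 1 — hits 1, so not a primitive root.
g = 9: 9^168 ≡ 1 — hits 1, so not a primitive root.
g = 10: 10^168 ≡ 336; 10^112 ≡ 128; 10^48 ≡ 175 — none is 1, so 10 is a primitive root.
The smallest primitive root modulo 337 is 10.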